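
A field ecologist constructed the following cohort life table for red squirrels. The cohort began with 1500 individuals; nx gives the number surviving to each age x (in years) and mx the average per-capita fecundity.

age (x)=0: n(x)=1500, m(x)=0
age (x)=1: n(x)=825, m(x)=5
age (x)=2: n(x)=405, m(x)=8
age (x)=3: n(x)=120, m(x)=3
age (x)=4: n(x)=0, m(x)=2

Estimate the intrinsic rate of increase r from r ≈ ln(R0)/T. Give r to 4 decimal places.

1.0835

lx = nx/n0 = nx/1500: 1, 0.55, 0.27, 0.08, 0
R0 = Σ lx·mx = 0 + 2.75 + 2.16 + 0.24 + 0 = 5.15
Σ x·lx·mx = 7.79; T = 7.79/5.15 = 1.51262…
r ≈ ln(R0)/T = ln(5.15)/1.51262… = 1.083547… → 1.0835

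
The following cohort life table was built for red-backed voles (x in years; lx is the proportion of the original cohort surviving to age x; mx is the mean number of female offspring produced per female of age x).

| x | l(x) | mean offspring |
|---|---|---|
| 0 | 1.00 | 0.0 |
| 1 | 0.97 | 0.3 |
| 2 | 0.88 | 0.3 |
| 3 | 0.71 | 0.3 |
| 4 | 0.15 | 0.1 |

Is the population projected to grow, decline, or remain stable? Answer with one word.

R0 = Σ lx·mx = 0 + 0.291 + 0.264 + 0.213 + 0.015 = 0.783
R0 < 1, so the population is declining.

declining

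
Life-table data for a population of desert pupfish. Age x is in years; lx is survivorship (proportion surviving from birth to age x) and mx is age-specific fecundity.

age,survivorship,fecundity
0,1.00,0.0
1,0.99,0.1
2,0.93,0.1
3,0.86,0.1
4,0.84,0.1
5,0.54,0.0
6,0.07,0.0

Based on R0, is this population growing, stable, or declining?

declining

R0 = Σ lx·mx = 0 + 0.099 + 0.093 + 0.086 + 0.084 + 0 + 0 = 0.362
R0 < 1, so the population is declining.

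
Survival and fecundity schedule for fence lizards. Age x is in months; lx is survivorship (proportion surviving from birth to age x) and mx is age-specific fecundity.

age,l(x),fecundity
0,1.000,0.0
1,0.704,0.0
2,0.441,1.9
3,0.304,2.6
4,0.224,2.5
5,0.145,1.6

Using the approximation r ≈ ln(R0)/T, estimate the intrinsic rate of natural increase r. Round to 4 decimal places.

0.2873

R0 = Σ lx·mx = 0 + 0 + 0.8379 + 0.7904 + 0.56 + 0.232 = 2.4203
Σ x·lx·mx = 7.447; T = 7.447/2.4203 = 3.07689…
r ≈ ln(R0)/T = ln(2.4203)/3.07689… = 0.287268… → 0.2873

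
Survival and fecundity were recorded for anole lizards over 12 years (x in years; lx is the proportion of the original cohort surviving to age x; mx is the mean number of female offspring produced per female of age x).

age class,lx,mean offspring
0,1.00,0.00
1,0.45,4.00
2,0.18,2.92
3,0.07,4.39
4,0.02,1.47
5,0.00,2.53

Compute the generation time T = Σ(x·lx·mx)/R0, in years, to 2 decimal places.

lx·mx: 0, 1.8, 0.5256, 0.3073, 0.0294, 0 → R0 = 2.6623
x·lx·mx: 0, 1.8, 1.0512, 0.9219, 0.1176, 0 → Σ = 3.8907
T = 3.8907 / 2.6623 = 1.461406… → 1.46

1.46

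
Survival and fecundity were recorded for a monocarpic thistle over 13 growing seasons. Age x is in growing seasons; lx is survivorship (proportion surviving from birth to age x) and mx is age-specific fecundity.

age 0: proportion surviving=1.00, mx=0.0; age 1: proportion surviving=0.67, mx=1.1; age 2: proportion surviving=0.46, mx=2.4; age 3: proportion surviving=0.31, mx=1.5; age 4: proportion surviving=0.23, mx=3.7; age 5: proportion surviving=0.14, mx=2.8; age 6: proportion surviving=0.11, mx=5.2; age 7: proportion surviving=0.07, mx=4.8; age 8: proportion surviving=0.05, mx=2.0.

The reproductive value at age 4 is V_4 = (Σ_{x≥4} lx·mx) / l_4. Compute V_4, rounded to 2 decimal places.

lx·mx for x ≥ 4: 0.851, 0.392, 0.572, 0.336, 0.1 → sum = 2.251
V_4 = 2.251 / l_4 = 2.251 / 0.23 = 9.786957… → 9.79

9.79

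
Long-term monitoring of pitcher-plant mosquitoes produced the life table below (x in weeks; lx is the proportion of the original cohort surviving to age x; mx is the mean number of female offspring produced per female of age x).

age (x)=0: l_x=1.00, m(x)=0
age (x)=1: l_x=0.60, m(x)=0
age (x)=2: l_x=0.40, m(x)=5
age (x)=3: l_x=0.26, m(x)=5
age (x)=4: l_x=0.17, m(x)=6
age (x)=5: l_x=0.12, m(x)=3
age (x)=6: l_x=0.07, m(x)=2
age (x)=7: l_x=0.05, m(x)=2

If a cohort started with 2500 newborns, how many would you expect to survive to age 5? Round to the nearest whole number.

300

Expected survivors = N0 · l_5 = 2500 × 0.12 = 300 → 300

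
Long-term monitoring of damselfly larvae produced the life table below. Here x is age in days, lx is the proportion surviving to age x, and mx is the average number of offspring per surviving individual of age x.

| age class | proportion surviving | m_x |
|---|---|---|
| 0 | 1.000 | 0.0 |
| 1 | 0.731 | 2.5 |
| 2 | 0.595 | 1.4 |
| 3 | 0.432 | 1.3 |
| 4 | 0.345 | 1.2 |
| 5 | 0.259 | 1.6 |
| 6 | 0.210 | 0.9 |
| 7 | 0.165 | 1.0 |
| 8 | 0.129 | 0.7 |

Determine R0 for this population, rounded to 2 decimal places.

4.49

lx·mx by age: 0, 1.8275, 0.833, 0.5616, 0.414, 0.4144, 0.189, 0.165, 0.0903
R0 = Σ lx·mx = 4.4948 → 4.49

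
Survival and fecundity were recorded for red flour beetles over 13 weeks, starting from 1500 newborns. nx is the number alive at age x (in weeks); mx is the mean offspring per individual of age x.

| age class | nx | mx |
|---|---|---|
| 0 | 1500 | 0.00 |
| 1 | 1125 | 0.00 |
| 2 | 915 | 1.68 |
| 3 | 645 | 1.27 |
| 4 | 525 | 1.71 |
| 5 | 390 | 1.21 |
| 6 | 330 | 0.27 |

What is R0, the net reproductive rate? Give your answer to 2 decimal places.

lx = nx/n0 = nx/1500: 1, 0.75, 0.61, 0.43, 0.35, 0.26, 0.22
lx·mx by age: 0, 0, 1.0248, 0.5461, 0.5985, 0.3146, 0.0594
R0 = Σ lx·mx = 2.5434 → 2.54

2.54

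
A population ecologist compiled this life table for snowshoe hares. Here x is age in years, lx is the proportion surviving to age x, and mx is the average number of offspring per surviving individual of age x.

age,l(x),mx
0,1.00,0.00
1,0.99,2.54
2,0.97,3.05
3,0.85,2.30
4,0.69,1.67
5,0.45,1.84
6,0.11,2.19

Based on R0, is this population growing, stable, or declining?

R0 = Σ lx·mx = 0 + 2.5146 + 2.9585 + 1.955 + 1.1523 + 0.828 + 0.2409 = 9.6493
R0 > 1, so the population is growing.

growing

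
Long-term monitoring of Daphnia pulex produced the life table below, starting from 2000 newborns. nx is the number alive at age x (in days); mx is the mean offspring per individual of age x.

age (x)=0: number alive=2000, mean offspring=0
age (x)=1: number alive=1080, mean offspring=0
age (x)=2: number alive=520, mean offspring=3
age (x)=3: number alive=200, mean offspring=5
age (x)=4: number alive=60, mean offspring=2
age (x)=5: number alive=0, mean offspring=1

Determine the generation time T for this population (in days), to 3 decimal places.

lx = nx/n0 = nx/2000: 1, 0.54, 0.26, 0.1, 0.03, 0
lx·mx: 0, 0, 0.78, 0.5, 0.06, 0 → R0 = 1.34
x·lx·mx: 0, 0, 1.56, 1.5, 0.24, 0 → Σ = 3.3
T = 3.3 / 1.34 = 2.462687… → 2.463

2.463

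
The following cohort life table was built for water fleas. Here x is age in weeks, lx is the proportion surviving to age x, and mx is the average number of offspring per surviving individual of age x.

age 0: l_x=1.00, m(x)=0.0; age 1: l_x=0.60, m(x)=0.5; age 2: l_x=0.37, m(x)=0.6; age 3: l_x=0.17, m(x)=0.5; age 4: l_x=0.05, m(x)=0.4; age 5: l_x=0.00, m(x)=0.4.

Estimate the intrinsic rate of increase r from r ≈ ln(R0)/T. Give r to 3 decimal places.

R0 = Σ lx·mx = 0 + 0.3 + 0.222 + 0.085 + 0.02 + 0 = 0.627
Σ x·lx·mx = 1.079; T = 1.079/0.627 = 1.72089…
r ≈ ln(R0)/T = ln(0.627)/1.72089… = -0.27126… → -0.271

-0.271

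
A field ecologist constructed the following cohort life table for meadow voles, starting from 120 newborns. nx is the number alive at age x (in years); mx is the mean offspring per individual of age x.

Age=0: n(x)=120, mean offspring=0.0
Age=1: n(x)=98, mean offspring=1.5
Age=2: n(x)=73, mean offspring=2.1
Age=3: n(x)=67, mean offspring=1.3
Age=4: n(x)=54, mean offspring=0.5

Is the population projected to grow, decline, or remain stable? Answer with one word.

lx = nx/n0 = nx/120: 1, 0.81667…, 0.60833…, 0.55833…, 0.45
R0 = Σ lx·mx = 0 + 1.225… + 1.2775… + 0.725833… + 0.225 = 3.453333…
R0 > 1, so the population is growing.

growing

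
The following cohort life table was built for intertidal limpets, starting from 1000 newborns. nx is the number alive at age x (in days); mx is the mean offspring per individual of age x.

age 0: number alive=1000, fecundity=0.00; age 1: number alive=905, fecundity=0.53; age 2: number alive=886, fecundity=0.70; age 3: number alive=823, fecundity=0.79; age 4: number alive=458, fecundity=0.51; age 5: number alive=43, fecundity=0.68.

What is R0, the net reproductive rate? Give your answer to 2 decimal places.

2.01

lx = nx/n0 = nx/1000: 1, 0.905, 0.886, 0.823, 0.458, 0.043
lx·mx by age: 0, 0.47965, 0.6202, 0.65017, 0.23358, 0.02924
R0 = Σ lx·mx = 2.01284 → 2.01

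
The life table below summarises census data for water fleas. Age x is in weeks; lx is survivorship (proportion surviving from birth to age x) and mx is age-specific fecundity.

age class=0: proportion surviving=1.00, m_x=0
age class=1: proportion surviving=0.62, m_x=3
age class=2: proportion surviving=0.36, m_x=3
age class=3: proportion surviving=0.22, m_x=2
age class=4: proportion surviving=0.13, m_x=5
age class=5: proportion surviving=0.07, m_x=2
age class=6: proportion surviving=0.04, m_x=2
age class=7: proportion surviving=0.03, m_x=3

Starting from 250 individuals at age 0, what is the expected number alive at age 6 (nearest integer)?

Expected survivors = N0 · l_6 = 250 × 0.04 = 10 → 10

10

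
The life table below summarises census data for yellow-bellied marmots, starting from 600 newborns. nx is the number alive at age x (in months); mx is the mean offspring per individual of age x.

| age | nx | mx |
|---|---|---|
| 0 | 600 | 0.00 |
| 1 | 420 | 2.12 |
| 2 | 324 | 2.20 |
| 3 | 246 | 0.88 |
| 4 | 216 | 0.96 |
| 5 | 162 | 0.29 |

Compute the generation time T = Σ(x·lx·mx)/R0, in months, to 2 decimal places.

lx = nx/n0 = nx/600: 1, 0.7, 0.54, 0.41, 0.36, 0.27
lx·mx: 0, 1.484, 1.188, 0.3608, 0.3456, 0.0783 → R0 = 3.4567
x·lx·mx: 0, 1.484, 2.376, 1.0824, 1.3824, 0.3915 → Σ = 6.7163
T = 6.7163 / 3.4567 = 1.94298… → 1.94

1.94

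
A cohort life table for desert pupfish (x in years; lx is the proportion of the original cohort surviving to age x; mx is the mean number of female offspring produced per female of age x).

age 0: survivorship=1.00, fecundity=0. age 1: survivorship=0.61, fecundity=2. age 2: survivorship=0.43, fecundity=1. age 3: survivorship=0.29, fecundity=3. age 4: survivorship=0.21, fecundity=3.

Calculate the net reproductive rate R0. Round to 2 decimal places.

lx·mx by age: 0, 1.22, 0.43, 0.87, 0.63
R0 = Σ lx·mx = 3.15 → 3.15

3.15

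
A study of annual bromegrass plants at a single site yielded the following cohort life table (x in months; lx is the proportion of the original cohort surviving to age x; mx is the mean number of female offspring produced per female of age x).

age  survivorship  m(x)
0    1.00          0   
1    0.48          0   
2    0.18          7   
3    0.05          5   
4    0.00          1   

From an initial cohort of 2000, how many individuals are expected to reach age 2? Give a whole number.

Expected survivors = N0 · l_2 = 2000 × 0.18 = 360 → 360

360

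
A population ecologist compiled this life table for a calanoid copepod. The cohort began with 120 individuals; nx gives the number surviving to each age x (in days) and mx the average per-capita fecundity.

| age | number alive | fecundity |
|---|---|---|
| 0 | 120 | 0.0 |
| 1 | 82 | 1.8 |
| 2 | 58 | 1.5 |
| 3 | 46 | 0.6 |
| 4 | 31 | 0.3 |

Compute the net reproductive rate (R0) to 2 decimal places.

lx = nx/n0 = nx/120: 1, 0.68333…, 0.48333…, 0.38333…, 0.25833…
lx·mx by age: 0, 1.23…, 0.725…, 0.23…, 0.0775…
R0 = Σ lx·mx = 2.2625… → 2.26

2.26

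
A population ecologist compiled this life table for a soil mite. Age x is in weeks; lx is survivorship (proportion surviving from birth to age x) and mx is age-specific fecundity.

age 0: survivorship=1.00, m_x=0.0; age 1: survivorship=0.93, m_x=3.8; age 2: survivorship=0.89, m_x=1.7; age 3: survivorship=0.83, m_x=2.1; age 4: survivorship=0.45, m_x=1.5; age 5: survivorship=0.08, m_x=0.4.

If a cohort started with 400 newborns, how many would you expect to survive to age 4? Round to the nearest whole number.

180

Expected survivors = N0 · l_4 = 400 × 0.45 = 180 → 180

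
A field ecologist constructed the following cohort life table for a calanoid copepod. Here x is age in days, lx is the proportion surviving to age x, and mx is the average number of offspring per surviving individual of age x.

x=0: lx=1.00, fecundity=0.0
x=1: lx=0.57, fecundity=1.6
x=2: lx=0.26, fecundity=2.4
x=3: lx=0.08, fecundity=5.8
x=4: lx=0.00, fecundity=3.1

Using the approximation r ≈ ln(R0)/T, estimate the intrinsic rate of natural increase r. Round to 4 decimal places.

0.3903

R0 = Σ lx·mx = 0 + 0.912 + 0.624 + 0.464 + 0 = 2
Σ x·lx·mx = 3.552; T = 3.552/2 = 1.776
r ≈ ln(R0)/T = ln(2)/1.776 = 0.390286… → 0.3903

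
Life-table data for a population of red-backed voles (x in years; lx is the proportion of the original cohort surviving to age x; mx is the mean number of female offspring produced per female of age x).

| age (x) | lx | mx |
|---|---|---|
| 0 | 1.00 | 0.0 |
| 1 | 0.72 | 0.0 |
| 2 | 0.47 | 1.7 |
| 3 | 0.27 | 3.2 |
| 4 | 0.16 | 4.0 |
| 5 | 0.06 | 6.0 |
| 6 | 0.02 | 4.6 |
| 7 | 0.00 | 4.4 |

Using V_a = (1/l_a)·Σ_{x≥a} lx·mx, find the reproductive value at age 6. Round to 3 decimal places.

lx·mx for x ≥ 6: 0.092, 0 → sum = 0.092
V_6 = 0.092 / l_6 = 0.092 / 0.02 = 4.6 → 4.600

4.600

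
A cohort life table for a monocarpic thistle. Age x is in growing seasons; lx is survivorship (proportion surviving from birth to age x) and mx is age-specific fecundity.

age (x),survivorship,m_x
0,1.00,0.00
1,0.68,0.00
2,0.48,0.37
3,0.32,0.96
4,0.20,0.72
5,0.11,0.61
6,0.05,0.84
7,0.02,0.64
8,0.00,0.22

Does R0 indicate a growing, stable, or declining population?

declining

R0 = Σ lx·mx = 0 + 0 + 0.1776 + 0.3072 + 0.144 + 0.0671 + 0.042 + 0.0128 + 0 = 0.7507
R0 < 1, so the population is declining.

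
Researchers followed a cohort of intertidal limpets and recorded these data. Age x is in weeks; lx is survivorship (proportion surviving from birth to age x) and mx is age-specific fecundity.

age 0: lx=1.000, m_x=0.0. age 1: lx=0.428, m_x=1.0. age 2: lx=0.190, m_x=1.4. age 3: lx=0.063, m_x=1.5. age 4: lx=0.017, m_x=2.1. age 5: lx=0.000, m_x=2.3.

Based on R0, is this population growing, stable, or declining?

R0 = Σ lx·mx = 0 + 0.428 + 0.266 + 0.0945 + 0.0357 + 0 = 0.8242
R0 < 1, so the population is declining.

declining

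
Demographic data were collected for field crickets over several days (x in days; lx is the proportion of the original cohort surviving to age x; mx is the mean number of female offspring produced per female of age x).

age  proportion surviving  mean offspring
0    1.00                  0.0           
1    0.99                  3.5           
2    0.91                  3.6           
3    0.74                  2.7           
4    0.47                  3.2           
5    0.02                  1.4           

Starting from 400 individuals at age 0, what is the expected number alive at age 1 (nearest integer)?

Expected survivors = N0 · l_1 = 400 × 0.99 = 396 → 396

396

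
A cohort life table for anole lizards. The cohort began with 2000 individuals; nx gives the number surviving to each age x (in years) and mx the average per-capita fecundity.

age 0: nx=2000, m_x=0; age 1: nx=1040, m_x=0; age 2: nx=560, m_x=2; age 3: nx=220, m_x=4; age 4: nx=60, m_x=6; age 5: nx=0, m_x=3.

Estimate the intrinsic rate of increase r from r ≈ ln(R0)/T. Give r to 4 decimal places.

lx = nx/n0 = nx/2000: 1, 0.52, 0.28, 0.11, 0.03, 0
R0 = Σ lx·mx = 0 + 0 + 0.56 + 0.44 + 0.18 + 0 = 1.18
Σ x·lx·mx = 3.16; T = 3.16/1.18 = 2.67797…
r ≈ ln(R0)/T = ln(1.18)/2.67797… = 0.061806… → 0.0618

0.0618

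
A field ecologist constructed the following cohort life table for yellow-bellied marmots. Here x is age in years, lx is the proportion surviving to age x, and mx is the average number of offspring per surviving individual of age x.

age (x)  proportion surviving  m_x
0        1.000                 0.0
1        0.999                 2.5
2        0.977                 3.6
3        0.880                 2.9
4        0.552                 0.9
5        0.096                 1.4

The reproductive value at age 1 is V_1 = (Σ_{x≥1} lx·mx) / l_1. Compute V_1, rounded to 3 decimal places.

lx·mx for x ≥ 1: 2.4975, 3.5172, 2.552, 0.4968, 0.1344 → sum = 9.1979
V_1 = 9.1979 / l_1 = 9.1979 / 0.999 = 9.207107… → 9.207

9.207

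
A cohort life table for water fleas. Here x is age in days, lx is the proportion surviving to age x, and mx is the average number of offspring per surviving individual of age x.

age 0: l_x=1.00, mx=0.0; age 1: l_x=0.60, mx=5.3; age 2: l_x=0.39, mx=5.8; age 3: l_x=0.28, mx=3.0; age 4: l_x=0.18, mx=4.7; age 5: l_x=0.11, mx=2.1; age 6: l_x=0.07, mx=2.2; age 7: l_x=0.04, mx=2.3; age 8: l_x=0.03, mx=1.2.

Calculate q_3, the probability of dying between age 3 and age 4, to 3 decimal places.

q_3 = (l_3 − l_4) / l_3 = (0.28 − 0.18) / 0.28
     = 0.1 / 0.28 = 0.357143… → 0.357

0.357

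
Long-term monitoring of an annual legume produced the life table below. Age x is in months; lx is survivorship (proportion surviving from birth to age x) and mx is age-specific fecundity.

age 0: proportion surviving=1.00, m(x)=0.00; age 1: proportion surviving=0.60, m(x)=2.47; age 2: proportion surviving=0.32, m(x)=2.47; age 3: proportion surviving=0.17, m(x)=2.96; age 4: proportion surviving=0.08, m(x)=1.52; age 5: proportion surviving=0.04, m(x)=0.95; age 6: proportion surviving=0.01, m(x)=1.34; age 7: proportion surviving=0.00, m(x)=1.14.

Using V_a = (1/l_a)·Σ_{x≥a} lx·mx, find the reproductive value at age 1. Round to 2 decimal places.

lx·mx for x ≥ 1: 1.482, 0.7904, 0.5032, 0.1216, 0.038, 0.0134, 0 → sum = 2.9486
V_1 = 2.9486 / l_1 = 2.9486 / 0.6 = 4.914333… → 4.91

4.91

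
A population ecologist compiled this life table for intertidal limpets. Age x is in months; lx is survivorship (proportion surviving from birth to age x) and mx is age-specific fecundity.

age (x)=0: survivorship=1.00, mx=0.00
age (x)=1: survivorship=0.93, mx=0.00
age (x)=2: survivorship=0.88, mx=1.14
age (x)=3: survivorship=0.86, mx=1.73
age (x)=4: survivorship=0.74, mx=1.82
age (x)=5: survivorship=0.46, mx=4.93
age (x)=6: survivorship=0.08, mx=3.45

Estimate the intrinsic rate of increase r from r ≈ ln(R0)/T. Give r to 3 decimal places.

R0 = Σ lx·mx = 0 + 0 + 1.0032 + 1.4878 + 1.3468 + 2.2678 + 0.276 = 6.3816
Σ x·lx·mx = 24.852; T = 24.852/6.3816 = 3.89432…
r ≈ ln(R0)/T = ln(6.3816)/3.89432… = 0.47593… → 0.476

0.476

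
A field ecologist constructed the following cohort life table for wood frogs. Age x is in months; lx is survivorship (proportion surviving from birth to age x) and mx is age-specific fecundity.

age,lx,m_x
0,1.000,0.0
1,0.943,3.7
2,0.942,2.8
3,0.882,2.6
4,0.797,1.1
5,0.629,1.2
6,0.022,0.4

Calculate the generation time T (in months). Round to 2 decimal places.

lx·mx: 0, 3.4891, 2.6376, 2.2932, 0.8767, 0.7548, 0.0088 → R0 = 10.0602
x·lx·mx: 0, 3.4891, 5.2752, 6.8796, 3.5068, 3.774, 0.0528 → Σ = 22.9775
T = 22.9775 / 10.0602 = 2.284… → 2.28

2.28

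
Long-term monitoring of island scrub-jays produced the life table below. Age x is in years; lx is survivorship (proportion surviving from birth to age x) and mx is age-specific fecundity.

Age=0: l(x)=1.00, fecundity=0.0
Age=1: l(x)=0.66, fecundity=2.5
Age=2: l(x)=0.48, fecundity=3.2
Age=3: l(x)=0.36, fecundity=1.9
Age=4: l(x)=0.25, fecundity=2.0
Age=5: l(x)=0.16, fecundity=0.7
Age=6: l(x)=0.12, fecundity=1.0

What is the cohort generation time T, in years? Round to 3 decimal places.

lx·mx: 0, 1.65, 1.536, 0.684, 0.5, 0.112, 0.12 → R0 = 4.602
x·lx·mx: 0, 1.65, 3.072, 2.052, 2, 0.56, 0.72 → Σ = 10.054
T = 10.054 / 4.602 = 2.184702… → 2.185

2.185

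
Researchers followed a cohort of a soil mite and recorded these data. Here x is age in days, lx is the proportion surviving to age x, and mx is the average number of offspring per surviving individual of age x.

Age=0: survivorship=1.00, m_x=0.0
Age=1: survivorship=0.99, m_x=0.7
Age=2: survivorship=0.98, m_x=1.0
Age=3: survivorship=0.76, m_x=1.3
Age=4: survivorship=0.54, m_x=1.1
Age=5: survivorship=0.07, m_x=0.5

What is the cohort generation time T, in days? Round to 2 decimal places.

2.48

lx·mx: 0, 0.693, 0.98, 0.988, 0.594, 0.035 → R0 = 3.29
x·lx·mx: 0, 0.693, 1.96, 2.964, 2.376, 0.175 → Σ = 8.168
T = 8.168 / 3.29 = 2.482675… → 2.48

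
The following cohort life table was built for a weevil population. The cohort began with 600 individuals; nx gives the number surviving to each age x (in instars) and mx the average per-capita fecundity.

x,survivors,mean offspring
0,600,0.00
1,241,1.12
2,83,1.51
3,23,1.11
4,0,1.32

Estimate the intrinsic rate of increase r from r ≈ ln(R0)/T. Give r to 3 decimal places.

-0.250

lx = nx/n0 = nx/600: 1, 0.40167…, 0.13833…, 0.03833…, 0
R0 = Σ lx·mx = 0 + 0.44987… + 0.20888… + 0.04255… + 0 = 0.7013…
Σ x·lx·mx = 0.995283…; T = 0.995283…/0.7013… = 1.4192…
r ≈ ln(R0)/T = ln(0.7013…)/1.4192… = -0.25001… → -0.250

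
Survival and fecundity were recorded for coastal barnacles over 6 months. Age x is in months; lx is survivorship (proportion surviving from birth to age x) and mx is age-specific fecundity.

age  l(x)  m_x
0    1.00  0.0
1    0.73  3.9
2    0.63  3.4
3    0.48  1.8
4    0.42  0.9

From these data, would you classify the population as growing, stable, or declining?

growing

R0 = Σ lx·mx = 0 + 2.847 + 2.142 + 0.864 + 0.378 = 6.231
R0 > 1, so the population is growing.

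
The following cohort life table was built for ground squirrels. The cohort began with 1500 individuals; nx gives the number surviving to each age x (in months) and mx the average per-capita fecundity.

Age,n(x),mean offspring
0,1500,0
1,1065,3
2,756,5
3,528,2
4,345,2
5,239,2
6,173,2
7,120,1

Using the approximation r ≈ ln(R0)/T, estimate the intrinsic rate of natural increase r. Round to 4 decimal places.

lx = nx/n0 = nx/1500: 1, 0.71, 0.504, 0.352, 0.23, 0.15933…, 0.11533…, 0.08
R0 = Σ lx·mx = 0 + 2.13 + 2.52 + 0.704 + 0.46 + 0.31867… + 0.23067… + 0.08 = 6.443333…
Σ x·lx·mx = 14.659333…; T = 14.659333…/6.443333… = 2.27512…
r ≈ ln(R0)/T = ln(6.443333…)/2.27512… = 0.818879… → 0.8189

0.8189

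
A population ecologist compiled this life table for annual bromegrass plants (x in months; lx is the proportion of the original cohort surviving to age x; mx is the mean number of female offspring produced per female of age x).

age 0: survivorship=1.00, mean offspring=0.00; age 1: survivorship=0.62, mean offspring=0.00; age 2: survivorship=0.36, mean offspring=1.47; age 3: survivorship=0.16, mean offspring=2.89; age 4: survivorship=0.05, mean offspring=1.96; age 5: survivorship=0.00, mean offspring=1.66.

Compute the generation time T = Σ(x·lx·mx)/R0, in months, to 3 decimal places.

2.604

lx·mx: 0, 0, 0.5292, 0.4624, 0.098, 0 → R0 = 1.0896
x·lx·mx: 0, 0, 1.0584, 1.3872, 0.392, 0 → Σ = 2.8376
T = 2.8376 / 1.0896 = 2.604258… → 2.604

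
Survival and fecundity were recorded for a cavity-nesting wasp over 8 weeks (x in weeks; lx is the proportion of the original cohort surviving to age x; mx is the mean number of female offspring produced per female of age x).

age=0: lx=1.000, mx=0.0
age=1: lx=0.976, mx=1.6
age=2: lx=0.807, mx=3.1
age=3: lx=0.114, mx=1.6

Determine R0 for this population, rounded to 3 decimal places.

lx·mx by age: 0, 1.5616, 2.5017, 0.1824
R0 = Σ lx·mx = 4.2457 → 4.246

4.246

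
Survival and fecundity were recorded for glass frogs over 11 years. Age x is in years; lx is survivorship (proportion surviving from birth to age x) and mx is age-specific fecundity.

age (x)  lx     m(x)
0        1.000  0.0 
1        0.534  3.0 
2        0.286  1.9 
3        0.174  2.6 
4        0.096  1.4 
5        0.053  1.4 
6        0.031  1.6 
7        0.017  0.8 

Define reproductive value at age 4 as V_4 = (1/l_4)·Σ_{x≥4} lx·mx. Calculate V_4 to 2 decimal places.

lx·mx for x ≥ 4: 0.1344, 0.0742, 0.0496, 0.0136 → sum = 0.2718
V_4 = 0.2718 / l_4 = 0.2718 / 0.096 = 2.83125 → 2.83

2.83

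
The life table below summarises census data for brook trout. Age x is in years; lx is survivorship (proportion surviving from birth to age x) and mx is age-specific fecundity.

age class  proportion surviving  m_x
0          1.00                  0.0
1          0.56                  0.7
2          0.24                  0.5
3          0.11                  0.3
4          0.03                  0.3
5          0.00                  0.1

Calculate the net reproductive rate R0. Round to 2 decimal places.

lx·mx by age: 0, 0.392, 0.12, 0.033, 0.009, 0
R0 = Σ lx·mx = 0.554 → 0.55

0.55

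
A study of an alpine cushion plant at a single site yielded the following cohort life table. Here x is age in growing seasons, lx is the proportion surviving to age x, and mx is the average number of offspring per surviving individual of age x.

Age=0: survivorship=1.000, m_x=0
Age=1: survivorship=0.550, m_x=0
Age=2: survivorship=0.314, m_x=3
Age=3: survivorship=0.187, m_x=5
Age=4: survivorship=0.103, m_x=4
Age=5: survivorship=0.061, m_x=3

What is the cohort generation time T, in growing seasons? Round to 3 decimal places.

lx·mx: 0, 0, 0.942, 0.935, 0.412, 0.183 → R0 = 2.472
x·lx·mx: 0, 0, 1.884, 2.805, 1.648, 0.915 → Σ = 7.252
T = 7.252 / 2.472 = 2.933657… → 2.934

2.934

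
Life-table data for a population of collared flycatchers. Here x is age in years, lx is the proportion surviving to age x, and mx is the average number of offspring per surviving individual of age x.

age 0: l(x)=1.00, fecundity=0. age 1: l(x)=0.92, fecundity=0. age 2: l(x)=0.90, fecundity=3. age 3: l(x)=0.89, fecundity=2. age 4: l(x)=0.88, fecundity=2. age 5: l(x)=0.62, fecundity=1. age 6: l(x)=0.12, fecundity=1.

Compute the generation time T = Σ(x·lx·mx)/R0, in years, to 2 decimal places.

3.09

lx·mx: 0, 0, 2.7, 1.78, 1.76, 0.62, 0.12 → R0 = 6.98
x·lx·mx: 0, 0, 5.4, 5.34, 7.04, 3.1, 0.72 → Σ = 21.6
T = 21.6 / 6.98 = 3.094556… → 3.09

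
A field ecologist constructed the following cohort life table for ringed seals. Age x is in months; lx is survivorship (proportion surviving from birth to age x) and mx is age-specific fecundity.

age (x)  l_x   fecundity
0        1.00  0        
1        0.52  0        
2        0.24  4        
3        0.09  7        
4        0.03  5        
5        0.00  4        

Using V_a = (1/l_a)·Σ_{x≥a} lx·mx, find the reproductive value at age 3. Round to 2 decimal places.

8.67

lx·mx for x ≥ 3: 0.63, 0.15, 0 → sum = 0.78
V_3 = 0.78 / l_3 = 0.78 / 0.09 = 8.666667… → 8.67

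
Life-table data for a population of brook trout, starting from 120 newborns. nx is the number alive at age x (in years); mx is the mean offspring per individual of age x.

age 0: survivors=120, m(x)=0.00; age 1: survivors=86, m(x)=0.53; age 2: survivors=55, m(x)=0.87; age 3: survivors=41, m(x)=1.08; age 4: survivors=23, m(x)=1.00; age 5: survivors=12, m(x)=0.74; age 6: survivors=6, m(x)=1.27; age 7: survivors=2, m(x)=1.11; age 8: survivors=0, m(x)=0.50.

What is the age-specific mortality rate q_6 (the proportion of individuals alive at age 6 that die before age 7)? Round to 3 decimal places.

lx = nx/n0 = nx/120: 1, 0.71667…, 0.45833…, 0.34167…, 0.19167…, 0.1, 0.05, 0.01667…, 0
q_6 = (l_6 − l_7) / l_6 = (0.05 − 0.016667…) / 0.05
     = 0.033333… / 0.05 = 0.666667… → 0.667

0.667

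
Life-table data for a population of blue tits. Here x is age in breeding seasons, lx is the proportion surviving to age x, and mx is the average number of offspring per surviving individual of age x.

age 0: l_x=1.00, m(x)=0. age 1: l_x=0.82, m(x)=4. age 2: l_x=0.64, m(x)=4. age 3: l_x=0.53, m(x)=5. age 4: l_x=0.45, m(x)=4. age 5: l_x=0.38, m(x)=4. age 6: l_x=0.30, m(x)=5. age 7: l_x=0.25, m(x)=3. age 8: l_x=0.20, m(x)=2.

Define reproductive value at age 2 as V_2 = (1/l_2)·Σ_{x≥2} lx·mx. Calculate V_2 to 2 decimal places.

17.47

lx·mx for x ≥ 2: 2.56, 2.65, 1.8, 1.52, 1.5, 0.75, 0.4 → sum = 11.18
V_2 = 11.18 / l_2 = 11.18 / 0.64 = 17.46875 → 17.47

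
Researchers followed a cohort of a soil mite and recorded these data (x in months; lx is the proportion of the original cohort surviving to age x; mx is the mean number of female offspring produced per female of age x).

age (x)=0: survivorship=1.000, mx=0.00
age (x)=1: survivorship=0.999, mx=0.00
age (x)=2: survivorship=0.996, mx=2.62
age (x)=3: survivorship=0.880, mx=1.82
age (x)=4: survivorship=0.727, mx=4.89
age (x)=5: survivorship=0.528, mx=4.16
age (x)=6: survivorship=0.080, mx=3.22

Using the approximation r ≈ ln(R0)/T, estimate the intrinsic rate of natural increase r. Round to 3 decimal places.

R0 = Σ lx·mx = 0 + 0 + 2.60952 + 1.6016 + 3.55503 + 2.19648 + 0.2576 = 10.22023
Σ x·lx·mx = 36.77196; T = 36.77196/10.22023 = 3.59796…
r ≈ ln(R0)/T = ln(10.22023)/3.59796… = 0.64602… → 0.646

0.646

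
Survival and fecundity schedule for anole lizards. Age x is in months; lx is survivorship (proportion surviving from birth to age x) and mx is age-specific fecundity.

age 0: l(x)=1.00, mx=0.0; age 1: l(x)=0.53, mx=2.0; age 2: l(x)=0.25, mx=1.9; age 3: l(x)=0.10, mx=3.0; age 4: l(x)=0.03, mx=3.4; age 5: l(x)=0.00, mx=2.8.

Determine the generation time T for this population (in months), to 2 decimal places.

1.71

lx·mx: 0, 1.06, 0.475, 0.3, 0.102, 0 → R0 = 1.937
x·lx·mx: 0, 1.06, 0.95, 0.9, 0.408, 0 → Σ = 3.318
T = 3.318 / 1.937 = 1.712958… → 1.71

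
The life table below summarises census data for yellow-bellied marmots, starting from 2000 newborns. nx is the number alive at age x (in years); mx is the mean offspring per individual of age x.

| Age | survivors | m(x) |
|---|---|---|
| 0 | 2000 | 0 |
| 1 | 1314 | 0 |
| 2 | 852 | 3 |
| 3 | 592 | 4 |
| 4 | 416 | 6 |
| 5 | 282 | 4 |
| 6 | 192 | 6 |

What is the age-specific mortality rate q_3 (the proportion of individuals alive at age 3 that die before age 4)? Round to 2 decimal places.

lx = nx/n0 = nx/2000: 1, 0.657, 0.426, 0.296, 0.208, 0.141, 0.096
q_3 = (l_3 − l_4) / l_3 = (0.296 − 0.208) / 0.296
     = 0.088 / 0.296 = 0.297297… → 0.30

0.30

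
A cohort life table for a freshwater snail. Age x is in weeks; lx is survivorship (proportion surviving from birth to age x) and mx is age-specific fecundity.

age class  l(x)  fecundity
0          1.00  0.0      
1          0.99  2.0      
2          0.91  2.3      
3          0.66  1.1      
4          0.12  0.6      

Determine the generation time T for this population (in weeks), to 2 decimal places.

1.77

lx·mx: 0, 1.98, 2.093, 0.726, 0.072 → R0 = 4.871
x·lx·mx: 0, 1.98, 4.186, 2.178, 0.288 → Σ = 8.632
T = 8.632 / 4.871 = 1.772121… → 1.77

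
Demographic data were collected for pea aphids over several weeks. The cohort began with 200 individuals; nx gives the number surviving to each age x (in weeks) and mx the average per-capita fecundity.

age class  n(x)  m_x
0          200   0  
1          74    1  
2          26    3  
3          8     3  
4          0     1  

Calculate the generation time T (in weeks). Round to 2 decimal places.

lx = nx/n0 = nx/200: 1, 0.37, 0.13, 0.04, 0
lx·mx: 0, 0.37, 0.39, 0.12, 0 → R0 = 0.88
x·lx·mx: 0, 0.37, 0.78, 0.36, 0 → Σ = 1.51
T = 1.51 / 0.88 = 1.715909… → 1.72

1.72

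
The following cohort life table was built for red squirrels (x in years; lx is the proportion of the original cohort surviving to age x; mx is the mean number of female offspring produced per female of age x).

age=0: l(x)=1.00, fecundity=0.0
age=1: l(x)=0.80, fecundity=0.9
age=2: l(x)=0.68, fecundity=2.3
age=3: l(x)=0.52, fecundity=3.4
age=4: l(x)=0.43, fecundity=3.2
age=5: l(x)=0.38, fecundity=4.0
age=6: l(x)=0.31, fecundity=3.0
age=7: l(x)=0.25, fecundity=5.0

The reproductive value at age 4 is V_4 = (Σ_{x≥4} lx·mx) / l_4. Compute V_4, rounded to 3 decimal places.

11.805

lx·mx for x ≥ 4: 1.376, 1.52, 0.93, 1.25 → sum = 5.076
V_4 = 5.076 / l_4 = 5.076 / 0.43 = 11.804651… → 11.805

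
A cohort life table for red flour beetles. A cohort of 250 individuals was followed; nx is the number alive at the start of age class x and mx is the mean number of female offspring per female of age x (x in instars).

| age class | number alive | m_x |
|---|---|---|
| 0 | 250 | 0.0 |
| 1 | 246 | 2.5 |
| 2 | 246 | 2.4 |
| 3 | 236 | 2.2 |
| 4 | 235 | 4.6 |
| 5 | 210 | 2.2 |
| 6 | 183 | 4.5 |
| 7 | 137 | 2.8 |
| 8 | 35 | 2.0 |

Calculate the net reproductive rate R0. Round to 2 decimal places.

18.18

lx = nx/n0 = nx/250: 1, 0.984, 0.984, 0.944, 0.94, 0.84, 0.732, 0.548, 0.14
lx·mx by age: 0, 2.46, 2.3616, 2.0768, 4.324, 1.848, 3.294, 1.5344, 0.28
R0 = Σ lx·mx = 18.1788 → 18.18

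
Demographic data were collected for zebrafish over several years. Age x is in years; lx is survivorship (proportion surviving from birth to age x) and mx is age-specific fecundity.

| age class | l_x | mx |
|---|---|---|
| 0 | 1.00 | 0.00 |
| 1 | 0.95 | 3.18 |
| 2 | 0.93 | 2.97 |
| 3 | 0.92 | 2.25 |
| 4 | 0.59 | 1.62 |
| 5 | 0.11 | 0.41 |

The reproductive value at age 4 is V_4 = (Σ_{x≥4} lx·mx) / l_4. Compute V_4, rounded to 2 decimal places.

1.70

lx·mx for x ≥ 4: 0.9558, 0.0451 → sum = 1.0009
V_4 = 1.0009 / l_4 = 1.0009 / 0.59 = 1.696441… → 1.70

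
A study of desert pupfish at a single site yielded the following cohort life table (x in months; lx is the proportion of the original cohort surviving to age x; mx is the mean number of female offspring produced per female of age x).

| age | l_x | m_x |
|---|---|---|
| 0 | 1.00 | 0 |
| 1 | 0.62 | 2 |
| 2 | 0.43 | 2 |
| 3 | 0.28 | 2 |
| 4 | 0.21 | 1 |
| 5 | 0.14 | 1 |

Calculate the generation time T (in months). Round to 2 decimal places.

2.05

lx·mx: 0, 1.24, 0.86, 0.56, 0.21, 0.14 → R0 = 3.01
x·lx·mx: 0, 1.24, 1.72, 1.68, 0.84, 0.7 → Σ = 6.18
T = 6.18 / 3.01 = 2.053156… → 2.05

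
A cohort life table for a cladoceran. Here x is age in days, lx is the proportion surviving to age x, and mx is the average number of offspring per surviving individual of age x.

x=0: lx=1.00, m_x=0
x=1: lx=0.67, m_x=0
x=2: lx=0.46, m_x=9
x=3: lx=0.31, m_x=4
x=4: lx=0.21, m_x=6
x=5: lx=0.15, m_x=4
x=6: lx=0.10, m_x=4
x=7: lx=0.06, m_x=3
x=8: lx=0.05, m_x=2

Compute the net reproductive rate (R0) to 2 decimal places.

7.92

lx·mx by age: 0, 0, 4.14, 1.24, 1.26, 0.6, 0.4, 0.18, 0.1
R0 = Σ lx·mx = 7.92 → 7.92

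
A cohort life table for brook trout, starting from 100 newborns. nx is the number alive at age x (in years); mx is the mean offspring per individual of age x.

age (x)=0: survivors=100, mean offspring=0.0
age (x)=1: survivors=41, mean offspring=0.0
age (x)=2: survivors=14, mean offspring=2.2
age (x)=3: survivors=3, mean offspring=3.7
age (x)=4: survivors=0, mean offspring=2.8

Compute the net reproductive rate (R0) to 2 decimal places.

0.42

lx = nx/n0 = nx/100: 1, 0.41, 0.14, 0.03, 0
lx·mx by age: 0, 0, 0.308, 0.111, 0
R0 = Σ lx·mx = 0.419 → 0.42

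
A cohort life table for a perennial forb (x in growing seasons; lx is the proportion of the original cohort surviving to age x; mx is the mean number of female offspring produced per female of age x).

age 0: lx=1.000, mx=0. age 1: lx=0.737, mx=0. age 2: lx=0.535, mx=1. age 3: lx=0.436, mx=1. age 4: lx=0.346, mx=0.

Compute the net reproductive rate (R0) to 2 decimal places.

0.97

lx·mx by age: 0, 0, 0.535, 0.436, 0
R0 = Σ lx·mx = 0.971 → 0.97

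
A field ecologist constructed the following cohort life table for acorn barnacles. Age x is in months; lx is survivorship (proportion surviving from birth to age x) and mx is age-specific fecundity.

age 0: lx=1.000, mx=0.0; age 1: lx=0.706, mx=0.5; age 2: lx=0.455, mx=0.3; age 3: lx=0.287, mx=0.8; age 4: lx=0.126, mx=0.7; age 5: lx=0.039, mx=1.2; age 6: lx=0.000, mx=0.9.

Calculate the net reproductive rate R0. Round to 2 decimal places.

0.85

lx·mx by age: 0, 0.353, 0.1365, 0.2296, 0.0882, 0.0468, 0
R0 = Σ lx·mx = 0.8541 → 0.85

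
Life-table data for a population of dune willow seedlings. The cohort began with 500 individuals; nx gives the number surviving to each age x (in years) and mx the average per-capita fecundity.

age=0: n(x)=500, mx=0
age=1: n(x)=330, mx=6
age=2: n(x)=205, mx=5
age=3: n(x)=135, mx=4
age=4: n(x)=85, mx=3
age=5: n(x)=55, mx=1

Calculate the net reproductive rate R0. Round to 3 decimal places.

7.710

lx = nx/n0 = nx/500: 1, 0.66, 0.41, 0.27, 0.17, 0.11
lx·mx by age: 0, 3.96, 2.05, 1.08, 0.51, 0.11
R0 = Σ lx·mx = 7.71 → 7.710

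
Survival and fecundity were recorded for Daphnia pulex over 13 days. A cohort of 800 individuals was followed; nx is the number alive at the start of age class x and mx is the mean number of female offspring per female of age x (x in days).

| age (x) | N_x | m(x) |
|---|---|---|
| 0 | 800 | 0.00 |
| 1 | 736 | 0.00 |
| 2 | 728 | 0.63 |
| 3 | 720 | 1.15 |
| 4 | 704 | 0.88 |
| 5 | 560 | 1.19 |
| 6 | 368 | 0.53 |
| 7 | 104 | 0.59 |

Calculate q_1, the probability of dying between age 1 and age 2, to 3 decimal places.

0.011

lx = nx/n0 = nx/800: 1, 0.92, 0.91, 0.9, 0.88, 0.7, 0.46, 0.13
q_1 = (l_1 − l_2) / l_1 = (0.92 − 0.91) / 0.92
     = 0.01 / 0.92 = 0.01087… → 0.011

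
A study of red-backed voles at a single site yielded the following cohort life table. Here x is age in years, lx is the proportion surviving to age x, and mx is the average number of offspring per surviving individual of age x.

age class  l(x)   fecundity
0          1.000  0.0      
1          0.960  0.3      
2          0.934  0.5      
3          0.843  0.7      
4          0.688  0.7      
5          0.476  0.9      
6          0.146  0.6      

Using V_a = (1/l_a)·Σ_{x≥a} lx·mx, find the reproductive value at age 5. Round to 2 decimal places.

lx·mx for x ≥ 5: 0.4284, 0.0876 → sum = 0.516
V_5 = 0.516 / l_5 = 0.516 / 0.476 = 1.084034… → 1.08

1.08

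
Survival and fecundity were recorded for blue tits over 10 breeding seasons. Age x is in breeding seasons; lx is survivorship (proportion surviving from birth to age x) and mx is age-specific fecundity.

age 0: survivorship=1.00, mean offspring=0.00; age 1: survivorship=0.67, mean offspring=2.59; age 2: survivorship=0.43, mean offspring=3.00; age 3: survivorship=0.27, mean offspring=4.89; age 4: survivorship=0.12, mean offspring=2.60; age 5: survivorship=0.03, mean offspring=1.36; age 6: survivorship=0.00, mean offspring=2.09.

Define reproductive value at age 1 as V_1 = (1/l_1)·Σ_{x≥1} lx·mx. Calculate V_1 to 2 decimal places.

lx·mx for x ≥ 1: 1.7353, 1.29, 1.3203, 0.312, 0.0408, 0 → sum = 4.6984
V_1 = 4.6984 / l_1 = 4.6984 / 0.67 = 7.012537… → 7.01

7.01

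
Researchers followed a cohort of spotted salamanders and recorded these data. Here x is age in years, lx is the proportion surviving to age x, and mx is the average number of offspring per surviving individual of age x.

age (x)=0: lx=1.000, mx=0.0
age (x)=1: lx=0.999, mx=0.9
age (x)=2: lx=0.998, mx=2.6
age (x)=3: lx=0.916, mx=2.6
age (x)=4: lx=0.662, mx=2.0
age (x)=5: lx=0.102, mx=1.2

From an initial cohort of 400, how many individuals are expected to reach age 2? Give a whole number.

Expected survivors = N0 · l_2 = 400 × 0.998 = 399.2 → 399

399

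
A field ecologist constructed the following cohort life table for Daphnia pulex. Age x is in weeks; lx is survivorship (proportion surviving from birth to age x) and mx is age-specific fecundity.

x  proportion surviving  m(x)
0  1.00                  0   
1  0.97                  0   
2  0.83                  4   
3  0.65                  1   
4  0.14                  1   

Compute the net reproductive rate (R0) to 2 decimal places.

lx·mx by age: 0, 0, 3.32, 0.65, 0.14
R0 = Σ lx·mx = 4.11 → 4.11

4.11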